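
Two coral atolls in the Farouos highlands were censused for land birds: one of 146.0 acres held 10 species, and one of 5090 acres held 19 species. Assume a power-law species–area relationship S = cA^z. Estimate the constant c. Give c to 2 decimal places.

4.06

z = ln(S₂/S₁) / ln(A₂/A₁) = ln(19/10) / ln(5090/146) = 0.6419 / 3.5514 = 0.1807
c = S₁ / A₁^z = 10 / 146^0.1807 = 10 / 2.461 = 4.063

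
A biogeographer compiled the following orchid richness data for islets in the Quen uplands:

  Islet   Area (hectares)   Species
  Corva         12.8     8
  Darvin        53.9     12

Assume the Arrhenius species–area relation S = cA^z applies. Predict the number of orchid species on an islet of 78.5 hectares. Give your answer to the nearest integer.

13

z = ln(12/8) / ln(53.9/12.8) = 0.4055 / 1.4377 = 0.2820
c = 8 / 12.8^0.2820 = 8 / 2.052 = 3.898
S₃ = 3.898 × 78.5^0.2820 = 3.898 × 3.423 ≈ 13.34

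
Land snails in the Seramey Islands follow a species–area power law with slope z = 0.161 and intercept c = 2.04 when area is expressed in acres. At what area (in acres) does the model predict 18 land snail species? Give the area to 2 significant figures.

750000 acres

18 = 2.04 × A^0.161  ⇒  A^0.161 = 18/2.04 = 8.824
ln A = ln(8.824) / 0.161 = 2.1774 / 0.161 = 13.5244
A = e^13.5244 ≈ 747403 acres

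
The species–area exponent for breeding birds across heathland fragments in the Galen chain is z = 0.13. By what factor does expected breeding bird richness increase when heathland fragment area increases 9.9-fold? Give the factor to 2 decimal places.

S₂/S₁ = (A₂/A₁)^z = 9.9^0.13
ln(S₂/S₁) = 0.13 × ln 9.9 = 0.13 × 2.2925 = 0.2980
S₂/S₁ = e^0.2980 ≈ 1.347

1.35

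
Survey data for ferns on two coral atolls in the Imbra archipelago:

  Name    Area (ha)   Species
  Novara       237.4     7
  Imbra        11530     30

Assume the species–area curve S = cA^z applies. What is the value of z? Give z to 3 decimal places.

Taking logs: ln S = ln c + z ln A, so z = (ln S₂ − ln S₁)/(ln A₂ − ln A₁).
z = ln(30/7) / ln(11530/237.4) = ln(4.286) / ln(48.57) = 1.4553 / 3.8830 = 0.3748

0.375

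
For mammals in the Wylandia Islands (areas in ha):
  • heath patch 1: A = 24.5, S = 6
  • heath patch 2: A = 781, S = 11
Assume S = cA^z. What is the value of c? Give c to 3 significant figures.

3.43

z = ln(S₂/S₁) / ln(A₂/A₁) = ln(11/6) / ln(781/24.5) = 0.6061 / 3.4619 = 0.1751
c = S₁ / A₁^z = 6 / 24.5^0.1751 = 6 / 1.751 = 3.427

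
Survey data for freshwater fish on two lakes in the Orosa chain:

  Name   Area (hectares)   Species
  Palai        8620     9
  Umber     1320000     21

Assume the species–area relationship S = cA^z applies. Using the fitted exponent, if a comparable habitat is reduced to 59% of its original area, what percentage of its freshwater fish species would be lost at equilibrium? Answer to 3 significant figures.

8.50%

z = ln(21/9) / ln(1320000/8620) = 0.8473 / 5.0313 = 0.1684
S_new/S_old = (A_new/A_old)^z = 0.59^0.1684 = exp(0.1684 × -0.5276) = 0.915
Fraction lost = 1 − 0.915 = 0.08502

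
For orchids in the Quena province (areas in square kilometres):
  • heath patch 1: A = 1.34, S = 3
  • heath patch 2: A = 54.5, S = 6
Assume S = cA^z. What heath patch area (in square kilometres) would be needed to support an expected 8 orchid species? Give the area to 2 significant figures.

250 square kilometres

z = ln(6/3) / ln(54.5/1.34) = 0.6931 / 3.7055 = 0.1871
c = 3 / 1.34^0.1871 = 3 / 1.056 = 2.84
A = (8/2.84)^(1/0.1871) ⇒ ln A = ln(2.817)/0.1871 = 5.5361
A = e^5.5361 ≈ 253.7 square kilometres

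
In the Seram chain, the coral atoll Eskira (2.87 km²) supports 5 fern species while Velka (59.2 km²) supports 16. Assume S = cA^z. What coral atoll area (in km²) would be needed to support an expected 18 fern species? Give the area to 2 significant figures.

z = ln(16/5) / ln(59.2/2.87) = 1.1632 / 3.0266 = 0.3843
c = 5 / 2.87^0.3843 = 5 / 1.5 = 3.334
A = (18/3.334)^(1/0.3843) ⇒ ln A = ln(5.398)/0.3843 = 4.3874
A = e^4.3874 ≈ 80.43 km²

80 km²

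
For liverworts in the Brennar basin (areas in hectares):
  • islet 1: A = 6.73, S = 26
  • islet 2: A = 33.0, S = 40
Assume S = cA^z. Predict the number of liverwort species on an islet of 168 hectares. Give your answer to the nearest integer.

62

z = ln(40/26) / ln(33/6.73) = 0.4308 / 1.5899 = 0.2709
c = 26 / 6.73^0.2709 = 26 / 1.676 = 15.51
S₃ = 15.51 × 168^0.2709 = 15.51 × 4.008 ≈ 62.17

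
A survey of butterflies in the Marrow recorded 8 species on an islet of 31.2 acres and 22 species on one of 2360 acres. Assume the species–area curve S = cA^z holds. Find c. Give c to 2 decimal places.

z = ln(S₂/S₁) / ln(A₂/A₁) = ln(22/8) / ln(2360/31.2) = 1.0116 / 4.3260 = 0.2338
c = S₁ / A₁^z = 8 / 31.2^0.2338 = 8 / 2.236 = 3.578

3.58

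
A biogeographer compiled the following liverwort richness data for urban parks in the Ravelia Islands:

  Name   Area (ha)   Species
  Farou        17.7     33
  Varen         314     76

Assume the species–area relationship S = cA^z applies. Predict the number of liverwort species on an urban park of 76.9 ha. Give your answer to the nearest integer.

51

z = ln(76/33) / ln(314/17.7) = 0.8342 / 2.8758 = 0.2901
c = 33 / 17.7^0.2901 = 33 / 2.302 = 14.34
S₃ = 14.34 × 76.9^0.2901 = 14.34 × 3.524 ≈ 50.53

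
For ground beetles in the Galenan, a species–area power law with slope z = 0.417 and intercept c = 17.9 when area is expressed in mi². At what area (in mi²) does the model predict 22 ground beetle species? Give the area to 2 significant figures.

1.6 mi²

22 = 17.9 × A^0.417  ⇒  A^0.417 = 22/17.9 = 1.229
ln A = ln(1.229) / 0.417 = 0.2062 / 0.417 = 0.4946
A = e^0.4946 ≈ 1.64 mi²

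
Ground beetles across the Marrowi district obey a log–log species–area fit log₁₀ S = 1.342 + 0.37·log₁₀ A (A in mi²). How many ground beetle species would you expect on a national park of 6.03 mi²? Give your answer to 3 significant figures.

S = 21.98 × 6.03^0.37 = 21.98 × 1.944 ≈ 42.73

42.7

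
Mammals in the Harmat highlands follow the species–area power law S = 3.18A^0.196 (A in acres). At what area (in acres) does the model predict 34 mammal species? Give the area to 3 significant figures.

178000 acres

34 = 3.18 × A^0.196  ⇒  A^0.196 = 34/3.18 = 10.69
ln A = ln(10.69) / 0.196 = 2.3695 / 0.196 = 12.0892
A = e^12.0892 ≈ 177936 acres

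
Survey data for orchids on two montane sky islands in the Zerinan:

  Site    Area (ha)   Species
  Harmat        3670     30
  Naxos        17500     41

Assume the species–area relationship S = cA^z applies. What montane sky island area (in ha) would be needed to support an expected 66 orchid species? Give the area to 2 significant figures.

z = ln(41/30) / ln(17500/3670) = 0.3124 / 1.5620 = 0.2000
c = 30 / 3670^0.2000 = 30 / 5.163 = 5.811
A = (66/5.811)^(1/0.2000) ⇒ ln A = ln(11.36)/0.2000 = 12.1506
A = e^12.1506 ≈ 189203 ha

190000 ha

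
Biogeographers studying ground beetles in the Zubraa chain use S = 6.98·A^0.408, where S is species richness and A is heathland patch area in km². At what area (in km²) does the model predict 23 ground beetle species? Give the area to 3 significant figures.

23 = 6.98 × A^0.408  ⇒  A^0.408 = 23/6.98 = 3.295
ln A = ln(3.295) / 0.408 = 1.1924 / 0.408 = 2.9227
A = e^2.9227 ≈ 18.59 km²

18.6 km²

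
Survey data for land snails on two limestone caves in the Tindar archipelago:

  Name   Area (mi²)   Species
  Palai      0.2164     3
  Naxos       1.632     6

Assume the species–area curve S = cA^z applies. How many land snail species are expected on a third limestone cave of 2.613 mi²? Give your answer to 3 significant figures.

z = ln(6/3) / ln(1.632/0.2164) = 0.6931 / 2.0204 = 0.3431
c = 3 / 0.2164^0.3431 = 3 / 0.5915 = 5.072
S₃ = 5.072 × 2.613^0.3431 = 5.072 × 1.39 ≈ 7.051

7.05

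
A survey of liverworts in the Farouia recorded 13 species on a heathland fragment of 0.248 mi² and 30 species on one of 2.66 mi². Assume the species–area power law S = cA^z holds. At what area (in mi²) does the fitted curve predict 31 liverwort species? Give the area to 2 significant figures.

2.9 mi²

z = ln(30/13) / ln(2.66/0.248) = 0.8362 / 2.3727 = 0.3525
c = 13 / 0.248^0.3525 = 13 / 0.6117 = 21.25
A = (31/21.25)^(1/0.3525) ⇒ ln A = ln(1.459)/0.3525 = 1.0714
A = e^1.0714 ≈ 2.919 mi²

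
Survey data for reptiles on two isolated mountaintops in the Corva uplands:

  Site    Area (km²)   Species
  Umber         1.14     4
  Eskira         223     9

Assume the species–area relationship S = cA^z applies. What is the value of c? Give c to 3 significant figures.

z = ln(S₂/S₁) / ln(A₂/A₁) = ln(9/4) / ln(223/1.14) = 0.8109 / 5.2761 = 0.1537
c = S₁ / A₁^z = 4 / 1.14^0.1537 = 4 / 1.02 = 3.92

3.92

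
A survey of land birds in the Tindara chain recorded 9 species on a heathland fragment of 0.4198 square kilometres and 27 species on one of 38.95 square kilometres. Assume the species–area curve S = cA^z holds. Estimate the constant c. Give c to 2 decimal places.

11.11

z = ln(S₂/S₁) / ln(A₂/A₁) = ln(27/9) / ln(38.95/0.4198) = 1.0986 / 4.5303 = 0.2425
c = S₁ / A₁^z = 9 / 0.4198^0.2425 = 9 / 0.8102 = 11.11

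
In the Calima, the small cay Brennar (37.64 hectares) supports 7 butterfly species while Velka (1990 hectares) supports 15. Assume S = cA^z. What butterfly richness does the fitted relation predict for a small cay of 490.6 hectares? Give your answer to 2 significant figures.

z = ln(15/7) / ln(1990/37.64) = 0.7621 / 3.9678 = 0.1921
c = 7 / 37.64^0.1921 = 7 / 2.007 = 3.487
S₃ = 3.487 × 490.6^0.1921 = 3.487 × 3.287 ≈ 11.46

11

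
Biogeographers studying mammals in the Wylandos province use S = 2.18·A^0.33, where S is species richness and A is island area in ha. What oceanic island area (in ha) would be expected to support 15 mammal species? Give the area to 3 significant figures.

345 ha

15 = 2.18 × A^0.33  ⇒  A^0.33 = 15/2.18 = 6.881
ln A = ln(6.881) / 0.33 = 1.9287 / 0.33 = 5.8446
A = e^5.8446 ≈ 345.4 ha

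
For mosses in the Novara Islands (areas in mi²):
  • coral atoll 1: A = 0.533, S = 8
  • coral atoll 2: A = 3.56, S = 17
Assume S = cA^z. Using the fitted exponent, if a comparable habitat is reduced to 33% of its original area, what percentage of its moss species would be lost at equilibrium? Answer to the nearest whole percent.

z = ln(17/8) / ln(3.56/0.533) = 0.7538 / 1.8990 = 0.3969
S_new/S_old = (A_new/A_old)^z = 0.33^0.3969 = exp(0.3969 × -1.1087) = 0.644
Fraction lost = 1 − 0.644 = 0.356

36%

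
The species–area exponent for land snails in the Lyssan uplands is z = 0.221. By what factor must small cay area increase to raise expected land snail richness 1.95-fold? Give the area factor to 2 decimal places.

20.53

(A₂/A₁)^0.221 = 1.95, so A₂/A₁ = 1.95^(1/0.221) = 1.95^4.525
ln(A₂/A₁) = ln 1.95 / 0.221 = 0.6678 / 0.221 = 3.0219
A₂/A₁ = e^3.0219 ≈ 20.53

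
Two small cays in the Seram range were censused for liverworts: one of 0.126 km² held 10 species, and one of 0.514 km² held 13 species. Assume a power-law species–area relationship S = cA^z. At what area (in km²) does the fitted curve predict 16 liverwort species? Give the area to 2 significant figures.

1.6 km²

z = ln(13/10) / ln(0.514/0.126) = 0.2624 / 1.4059 = 0.1866
c = 10 / 0.126^0.1866 = 10 / 0.6794 = 14.72
A = (16/14.72)^(1/0.1866) ⇒ ln A = ln(1.087)/0.1866 = 0.4472
A = e^0.4472 ≈ 1.564 km²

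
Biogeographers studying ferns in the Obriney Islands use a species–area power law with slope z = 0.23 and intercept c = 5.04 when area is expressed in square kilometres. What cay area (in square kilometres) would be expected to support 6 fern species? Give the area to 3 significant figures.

2.13 square kilometres

6 = 5.04 × A^0.23  ⇒  A^0.23 = 6/5.04 = 1.19
ln A = ln(1.19) / 0.23 = 0.1744 / 0.23 = 0.7581
A = e^0.7581 ≈ 2.134 square kilometres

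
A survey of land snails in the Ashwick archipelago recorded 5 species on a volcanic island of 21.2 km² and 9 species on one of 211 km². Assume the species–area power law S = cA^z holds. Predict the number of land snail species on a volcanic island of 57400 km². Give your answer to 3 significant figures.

z = ln(9/5) / ln(211/21.2) = 0.5878 / 2.2979 = 0.2558
c = 5 / 21.2^0.2558 = 5 / 2.184 = 2.289
S₃ = 2.289 × 57400^0.2558 = 2.289 × 16.49 ≈ 37.76

37.8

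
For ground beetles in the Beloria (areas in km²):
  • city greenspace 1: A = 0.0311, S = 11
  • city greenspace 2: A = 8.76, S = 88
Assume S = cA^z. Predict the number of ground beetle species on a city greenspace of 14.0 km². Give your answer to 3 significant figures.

z = ln(88/11) / ln(8.76/0.0311) = 2.0794 / 5.6407 = 0.3686
c = 11 / 0.0311^0.3686 = 11 / 0.2782 = 39.54
S₃ = 39.54 × 14^0.3686 = 39.54 × 2.646 ≈ 104.6

105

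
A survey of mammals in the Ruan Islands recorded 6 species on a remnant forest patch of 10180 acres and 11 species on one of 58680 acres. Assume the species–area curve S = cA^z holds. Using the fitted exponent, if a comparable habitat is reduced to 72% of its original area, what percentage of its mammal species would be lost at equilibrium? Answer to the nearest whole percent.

z = ln(11/6) / ln(58680/10180) = 0.6061 / 1.7517 = 0.3460
S_new/S_old = (A_new/A_old)^z = 0.72^0.3460 = exp(0.3460 × -0.3285) = 0.8925
Fraction lost = 1 − 0.8925 = 0.1075

11%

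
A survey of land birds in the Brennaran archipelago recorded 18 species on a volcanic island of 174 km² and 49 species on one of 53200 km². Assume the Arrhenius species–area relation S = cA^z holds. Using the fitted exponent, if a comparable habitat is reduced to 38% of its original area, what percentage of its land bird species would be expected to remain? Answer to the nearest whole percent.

84%

z = ln(49/18) / ln(53200/174) = 1.0014 / 5.7228 = 0.1750
S_new/S_old = (A_new/A_old)^z = 0.38^0.1750 = exp(0.1750 × -0.9676) = 0.8442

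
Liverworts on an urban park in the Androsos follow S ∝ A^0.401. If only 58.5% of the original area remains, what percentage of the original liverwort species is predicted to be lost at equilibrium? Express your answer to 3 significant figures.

19.3%

S_new/S_old = (A_new/A_old)^z = 0.585^0.401
= exp(0.401 × ln 0.585) = exp(0.401 × -0.5361) = exp(-0.2150) ≈ 0.8065
Fraction lost = 1 − 0.8065 = 0.1935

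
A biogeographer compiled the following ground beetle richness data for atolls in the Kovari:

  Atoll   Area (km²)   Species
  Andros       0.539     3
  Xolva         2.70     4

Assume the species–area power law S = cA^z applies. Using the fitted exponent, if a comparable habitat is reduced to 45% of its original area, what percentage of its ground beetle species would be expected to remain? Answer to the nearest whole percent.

87%

z = ln(4/3) / ln(2.7/0.539) = 0.2877 / 1.6113 = 0.1785
S_new/S_old = (A_new/A_old)^z = 0.45^0.1785 = exp(0.1785 × -0.7985) = 0.8671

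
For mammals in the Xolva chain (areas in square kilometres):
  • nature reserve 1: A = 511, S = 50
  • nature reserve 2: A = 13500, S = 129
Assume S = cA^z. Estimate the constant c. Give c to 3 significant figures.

z = ln(S₂/S₁) / ln(A₂/A₁) = ln(129/50) / ln(13500/511) = 0.9478 / 3.2741 = 0.2895
c = S₁ / A₁^z = 50 / 511^0.2895 = 50 / 6.082 = 8.221

8.22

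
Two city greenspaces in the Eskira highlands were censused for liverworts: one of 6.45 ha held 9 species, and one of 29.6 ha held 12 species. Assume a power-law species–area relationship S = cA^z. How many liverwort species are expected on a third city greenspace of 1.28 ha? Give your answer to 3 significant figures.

z = ln(12/9) / ln(29.6/6.45) = 0.2877 / 1.5237 = 0.1888
c = 9 / 6.45^0.1888 = 9 / 1.422 = 6.33
S₃ = 6.33 × 1.28^0.1888 = 6.33 × 1.048 ≈ 6.632

6.63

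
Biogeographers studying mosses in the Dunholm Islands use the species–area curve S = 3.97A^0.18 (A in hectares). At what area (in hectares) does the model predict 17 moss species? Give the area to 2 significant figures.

17 = 3.97 × A^0.18  ⇒  A^0.18 = 17/3.97 = 4.282
ln A = ln(4.282) / 0.18 = 1.4544 / 0.18 = 8.0803
A = e^8.0803 ≈ 3230 hectares

3200 hectares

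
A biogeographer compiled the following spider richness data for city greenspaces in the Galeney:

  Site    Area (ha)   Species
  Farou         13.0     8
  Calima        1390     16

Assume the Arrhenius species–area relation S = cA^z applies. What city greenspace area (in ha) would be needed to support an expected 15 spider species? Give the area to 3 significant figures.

900 ha

z = ln(16/8) / ln(1390/13) = 0.6931 / 4.6721 = 0.1484
c = 8 / 13^0.1484 = 8 / 1.463 = 5.468
A = (15/5.468)^(1/0.1484) ⇒ ln A = ln(2.743)/0.1484 = 6.8020
A = e^6.8020 ≈ 899.7 ha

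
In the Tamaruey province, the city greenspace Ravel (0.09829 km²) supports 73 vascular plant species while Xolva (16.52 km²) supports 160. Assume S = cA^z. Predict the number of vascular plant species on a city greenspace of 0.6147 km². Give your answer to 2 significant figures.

z = ln(160/73) / ln(16.52/0.09829) = 0.7847 / 5.1244 = 0.1531
c = 73 / 0.09829^0.1531 = 73 / 0.701 = 104.1
S₃ = 104.1 × 0.6147^0.1531 = 104.1 × 0.9282 ≈ 96.66

97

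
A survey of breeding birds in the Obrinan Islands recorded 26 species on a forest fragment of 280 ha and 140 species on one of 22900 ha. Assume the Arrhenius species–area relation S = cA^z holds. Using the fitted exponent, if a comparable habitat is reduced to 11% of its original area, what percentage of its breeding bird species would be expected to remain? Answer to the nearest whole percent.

z = ln(140/26) / ln(22900/280) = 1.6835 / 4.4041 = 0.3823
S_new/S_old = (A_new/A_old)^z = 0.11^0.3823 = exp(0.3823 × -2.2073) = 0.4301

43%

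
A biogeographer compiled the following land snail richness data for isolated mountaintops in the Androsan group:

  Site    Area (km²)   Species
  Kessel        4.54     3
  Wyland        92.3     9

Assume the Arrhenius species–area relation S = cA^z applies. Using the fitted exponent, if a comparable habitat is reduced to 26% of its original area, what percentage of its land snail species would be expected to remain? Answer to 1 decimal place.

61.2%

z = ln(9/3) / ln(92.3/4.54) = 1.0986 / 3.0121 = 0.3647
S_new/S_old = (A_new/A_old)^z = 0.26^0.3647 = exp(0.3647 × -1.3471) = 0.6118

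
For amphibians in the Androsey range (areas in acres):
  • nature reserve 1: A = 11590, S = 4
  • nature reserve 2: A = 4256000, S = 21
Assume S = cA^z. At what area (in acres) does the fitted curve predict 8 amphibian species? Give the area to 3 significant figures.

137000 acres

z = ln(21/4) / ln(4256000/11590) = 1.6582 / 5.9059 = 0.2808
c = 4 / 11590^0.2808 = 4 / 13.84 = 0.2891
A = (8/0.2891)^(1/0.2808) ⇒ ln A = ln(27.68)/0.2808 = 11.8266
A = e^11.8266 ≈ 136846 acres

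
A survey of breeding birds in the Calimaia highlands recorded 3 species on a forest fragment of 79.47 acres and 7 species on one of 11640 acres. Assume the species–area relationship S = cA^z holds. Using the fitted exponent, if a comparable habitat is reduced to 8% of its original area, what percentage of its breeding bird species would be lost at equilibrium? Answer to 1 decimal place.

z = ln(7/3) / ln(11640/79.47) = 0.8473 / 4.9868 = 0.1699
S_new/S_old = (A_new/A_old)^z = 0.08^0.1699 = exp(0.1699 × -2.5257) = 0.6511
Fraction lost = 1 − 0.6511 = 0.3489

34.9%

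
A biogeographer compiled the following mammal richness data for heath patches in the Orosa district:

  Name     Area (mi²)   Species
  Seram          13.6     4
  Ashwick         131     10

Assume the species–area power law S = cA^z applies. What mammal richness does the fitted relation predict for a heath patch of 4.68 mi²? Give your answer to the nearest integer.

3

z = ln(10/4) / ln(131/13.6) = 0.9163 / 2.2651 = 0.4045
c = 4 / 13.6^0.4045 = 4 / 2.874 = 1.392
S₃ = 1.392 × 4.68^0.4045 = 1.392 × 1.867 ≈ 2.598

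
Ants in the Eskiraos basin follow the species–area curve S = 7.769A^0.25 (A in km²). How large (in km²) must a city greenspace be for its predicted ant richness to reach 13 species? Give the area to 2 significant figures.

7.8 km²

13 = 7.769 × A^0.25  ⇒  A^0.25 = 13/7.769 = 1.673
ln A = ln(1.673) / 0.25 = 0.5148 / 0.25 = 2.0592
A = e^2.0592 ≈ 7.84 km²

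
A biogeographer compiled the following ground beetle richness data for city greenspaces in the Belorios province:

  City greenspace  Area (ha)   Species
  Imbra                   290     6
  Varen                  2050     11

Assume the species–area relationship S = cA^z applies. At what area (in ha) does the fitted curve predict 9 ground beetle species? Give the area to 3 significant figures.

z = ln(11/6) / ln(2050/290) = 0.6061 / 1.9557 = 0.3099
c = 6 / 290^0.3099 = 6 / 5.797 = 1.035
A = (9/1.035)^(1/0.3099) ⇒ ln A = ln(8.695)/0.3099 = 6.9781
A = e^6.9781 ≈ 1073 ha

1070 ha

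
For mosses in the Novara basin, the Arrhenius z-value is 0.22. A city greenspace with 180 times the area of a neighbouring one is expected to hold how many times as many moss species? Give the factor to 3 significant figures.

3.13

S₂/S₁ = (A₂/A₁)^z = 180^0.22
ln(S₂/S₁) = 0.22 × ln 180 = 0.22 × 5.1930 = 1.1425
S₂/S₁ = e^1.1425 ≈ 3.134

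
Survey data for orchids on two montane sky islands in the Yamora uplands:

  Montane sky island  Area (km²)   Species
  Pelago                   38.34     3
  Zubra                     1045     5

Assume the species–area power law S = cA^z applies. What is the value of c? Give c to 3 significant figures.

1.71

z = ln(S₂/S₁) / ln(A₂/A₁) = ln(5/3) / ln(1045/38.34) = 0.5108 / 3.3053 = 0.1545
c = S₁ / A₁^z = 3 / 38.34^0.1545 = 3 / 1.757 = 1.708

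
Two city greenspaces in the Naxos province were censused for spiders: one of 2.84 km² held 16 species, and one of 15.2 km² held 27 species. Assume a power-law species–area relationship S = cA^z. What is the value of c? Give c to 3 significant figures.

11.6

z = ln(S₂/S₁) / ln(A₂/A₁) = ln(27/16) / ln(15.2/2.84) = 0.5232 / 1.6775 = 0.3119
c = S₁ / A₁^z = 16 / 2.84^0.3119 = 16 / 1.385 = 11.55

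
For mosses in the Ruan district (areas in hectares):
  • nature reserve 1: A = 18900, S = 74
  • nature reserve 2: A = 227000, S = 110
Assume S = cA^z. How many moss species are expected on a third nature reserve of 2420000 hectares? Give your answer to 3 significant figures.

z = ln(110/74) / ln(227000/18900) = 0.3964 / 2.4858 = 0.1595
c = 74 / 18900^0.1595 = 74 / 4.808 = 15.39
S₃ = 15.39 × 2420000^0.1595 = 15.39 × 10.42 ≈ 160.4

160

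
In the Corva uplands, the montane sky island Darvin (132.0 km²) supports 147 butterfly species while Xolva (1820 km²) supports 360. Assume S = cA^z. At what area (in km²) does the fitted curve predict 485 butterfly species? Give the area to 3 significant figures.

4360 km²

z = ln(360/147) / ln(1820/132) = 0.8957 / 2.6238 = 0.3414
c = 147 / 132^0.3414 = 147 / 5.295 = 27.76
A = (485/27.76)^(1/0.3414) ⇒ ln A = ln(17.47)/0.3414 = 8.3797
A = e^8.3797 ≈ 4358 km²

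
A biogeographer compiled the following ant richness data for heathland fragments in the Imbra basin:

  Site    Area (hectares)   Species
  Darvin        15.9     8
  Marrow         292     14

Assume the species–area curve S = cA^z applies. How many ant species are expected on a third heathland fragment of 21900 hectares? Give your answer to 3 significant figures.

32.1

z = ln(14/8) / ln(292/15.9) = 0.5596 / 2.9104 = 0.1923
c = 8 / 15.9^0.1923 = 8 / 1.702 = 4.7
S₃ = 4.7 × 21900^0.1923 = 4.7 × 6.832 ≈ 32.11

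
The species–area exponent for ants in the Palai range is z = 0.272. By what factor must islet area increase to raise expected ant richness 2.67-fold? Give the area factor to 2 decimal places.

(A₂/A₁)^0.272 = 2.67, so A₂/A₁ = 2.67^(1/0.272) = 2.67^3.676
ln(A₂/A₁) = ln 2.67 / 0.272 = 0.9821 / 0.272 = 3.6106
A₂/A₁ = e^3.6106 ≈ 36.99

36.99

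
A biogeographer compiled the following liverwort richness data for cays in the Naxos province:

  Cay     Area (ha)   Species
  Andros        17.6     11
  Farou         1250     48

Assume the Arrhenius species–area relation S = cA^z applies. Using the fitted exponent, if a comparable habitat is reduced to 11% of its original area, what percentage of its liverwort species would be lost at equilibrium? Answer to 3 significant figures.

53.4%

z = ln(48/11) / ln(1250/17.6) = 1.4733 / 4.2630 = 0.3456
S_new/S_old = (A_new/A_old)^z = 0.11^0.3456 = exp(0.3456 × -2.2073) = 0.4663
Fraction lost = 1 − 0.4663 = 0.5337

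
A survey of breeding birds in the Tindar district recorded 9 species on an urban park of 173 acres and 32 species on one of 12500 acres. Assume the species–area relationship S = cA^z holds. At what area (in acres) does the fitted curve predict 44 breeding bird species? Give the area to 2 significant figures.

37000 acres

z = ln(32/9) / ln(12500/173) = 1.2685 / 4.2802 = 0.2964
c = 9 / 173^0.2964 = 9 / 4.606 = 1.954
A = (44/1.954)^(1/0.2964) ⇒ ln A = ln(22.52)/0.2964 = 10.5080
A = e^10.5080 ≈ 36607 acres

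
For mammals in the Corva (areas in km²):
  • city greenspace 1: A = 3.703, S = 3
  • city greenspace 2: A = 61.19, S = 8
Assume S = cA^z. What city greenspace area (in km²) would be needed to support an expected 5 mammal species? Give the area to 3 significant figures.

16.0 km²

z = ln(8/3) / ln(61.19/3.703) = 0.9808 / 2.8048 = 0.3497
c = 3 / 3.703^0.3497 = 3 / 1.581 = 1.898
A = (5/1.898)^(1/0.3497) ⇒ ln A = ln(2.634)/0.3497 = 2.7699
A = e^2.7699 ≈ 15.96 km²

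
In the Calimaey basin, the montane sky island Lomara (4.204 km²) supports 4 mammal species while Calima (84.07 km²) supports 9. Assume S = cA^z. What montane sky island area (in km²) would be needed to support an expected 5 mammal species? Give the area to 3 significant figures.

9.59 km²

z = ln(9/4) / ln(84.07/4.204) = 0.8109 / 2.9956 = 0.2707
c = 4 / 4.204^0.2707 = 4 / 1.475 = 2.712
A = (5/2.712)^(1/0.2707) ⇒ ln A = ln(1.844)/0.2707 = 2.2603
A = e^2.2603 ≈ 9.586 km²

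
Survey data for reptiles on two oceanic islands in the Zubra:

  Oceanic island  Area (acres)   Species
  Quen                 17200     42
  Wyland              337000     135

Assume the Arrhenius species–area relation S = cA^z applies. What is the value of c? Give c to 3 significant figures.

z = ln(S₂/S₁) / ln(A₂/A₁) = ln(135/42) / ln(337000/17200) = 1.1676 / 2.9752 = 0.3924
c = S₁ / A₁^z = 42 / 17200^0.3924 = 42 / 45.94 = 0.9142

0.914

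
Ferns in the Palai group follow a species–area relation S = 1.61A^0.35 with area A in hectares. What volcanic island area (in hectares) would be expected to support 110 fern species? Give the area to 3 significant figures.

174000 hectares

110 = 1.61 × A^0.35  ⇒  A^0.35 = 110/1.61 = 68.32
ln A = ln(68.32) / 0.35 = 4.2242 / 0.35 = 12.0693
A = e^12.0693 ≈ 174429 hectares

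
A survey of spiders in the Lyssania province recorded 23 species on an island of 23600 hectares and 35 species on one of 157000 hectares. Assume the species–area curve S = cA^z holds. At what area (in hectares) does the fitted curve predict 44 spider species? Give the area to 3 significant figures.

z = ln(35/23) / ln(157000/23600) = 0.4199 / 1.8950 = 0.2216
c = 23 / 23600^0.2216 = 23 / 9.308 = 2.471
A = (44/2.471)^(1/0.2216) ⇒ ln A = ln(17.81)/0.2216 = 12.9969
A = e^12.9969 ≈ 441031 hectares

441000 hectares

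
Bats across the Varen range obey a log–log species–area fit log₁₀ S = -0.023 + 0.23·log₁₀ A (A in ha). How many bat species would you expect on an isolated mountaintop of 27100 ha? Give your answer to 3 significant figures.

9.92

S = 0.9484 × 27100^0.23
ln S = ln 0.9484 + 0.23 × ln 27100 = -0.0530 + 0.23 × 10.2073 = 2.2947
S = e^2.2947 ≈ 9.922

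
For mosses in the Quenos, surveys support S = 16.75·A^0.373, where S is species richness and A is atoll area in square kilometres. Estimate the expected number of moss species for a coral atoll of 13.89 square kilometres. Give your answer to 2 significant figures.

S = 16.75 × 13.89^0.373
ln S = ln 16.75 + 0.373 × ln 13.89 = 2.8184 + 0.373 × 2.6312 = 3.7998
S = e^3.7998 ≈ 44.69

45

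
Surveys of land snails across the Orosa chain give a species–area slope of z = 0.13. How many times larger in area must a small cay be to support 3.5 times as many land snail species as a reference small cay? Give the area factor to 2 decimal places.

15315.77

(A₂/A₁)^0.13 = 3.5, so A₂/A₁ = 3.5^(1/0.13) = 3.5^7.692
ln(A₂/A₁) = ln 3.5 / 0.13 = 1.2528 / 0.13 = 9.6366
A₂/A₁ = e^9.6366 ≈ 15316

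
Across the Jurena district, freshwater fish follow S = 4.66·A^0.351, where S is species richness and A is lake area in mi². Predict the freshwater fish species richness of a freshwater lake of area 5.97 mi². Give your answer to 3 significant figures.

8.72

S = 4.66 × 5.97^0.351 = 4.66 × 1.872 ≈ 8.725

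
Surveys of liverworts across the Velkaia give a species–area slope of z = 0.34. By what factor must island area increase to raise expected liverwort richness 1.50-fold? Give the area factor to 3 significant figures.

3.30

(A₂/A₁)^0.34 = 1.5, so A₂/A₁ = 1.5^(1/0.34) = 1.5^2.941
ln(A₂/A₁) = ln 1.5 / 0.34 = 0.4055 / 0.34 = 1.1925
A₂/A₁ = e^1.1925 ≈ 3.295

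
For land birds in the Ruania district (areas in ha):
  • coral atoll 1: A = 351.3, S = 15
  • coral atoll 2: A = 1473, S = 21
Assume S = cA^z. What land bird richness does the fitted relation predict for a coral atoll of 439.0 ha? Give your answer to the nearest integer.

z = ln(21/15) / ln(1473/351.3) = 0.3365 / 1.4334 = 0.2347
c = 15 / 351.3^0.2347 = 15 / 3.959 = 3.789
S₃ = 3.789 × 439^0.2347 = 3.789 × 4.171 ≈ 15.81

16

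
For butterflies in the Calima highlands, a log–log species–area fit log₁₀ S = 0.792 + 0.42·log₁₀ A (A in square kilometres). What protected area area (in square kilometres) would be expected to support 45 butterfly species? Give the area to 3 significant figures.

45 = 6.194 × A^0.42  ⇒  A^0.42 = 45/6.194 = 7.265
ln A = ln(7.265) / 0.42 = 1.9830 / 0.42 = 4.7215
A = e^4.7215 ≈ 112.3 square kilometres

112 square kilometres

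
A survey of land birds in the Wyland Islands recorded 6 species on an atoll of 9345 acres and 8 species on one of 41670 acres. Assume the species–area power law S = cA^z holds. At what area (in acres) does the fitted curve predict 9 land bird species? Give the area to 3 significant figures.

z = ln(8/6) / ln(41670/9345) = 0.2877 / 1.4949 = 0.1924
c = 6 / 9345^0.1924 = 6 / 5.809 = 1.033
A = (9/1.033)^(1/0.1924) ⇒ ln A = ln(8.713)/0.1924 = 11.2496
A = e^11.2496 ≈ 76849 acres

76800 acres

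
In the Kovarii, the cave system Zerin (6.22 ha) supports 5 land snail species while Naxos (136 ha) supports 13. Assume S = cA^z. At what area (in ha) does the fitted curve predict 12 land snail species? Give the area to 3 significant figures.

z = ln(13/5) / ln(136/6.22) = 0.9555 / 3.0849 = 0.3097
c = 5 / 6.22^0.3097 = 5 / 1.761 = 2.839
A = (12/2.839)^(1/0.3097) ⇒ ln A = ln(4.227)/0.3097 = 4.6542
A = e^4.6542 ≈ 105 ha

105 ha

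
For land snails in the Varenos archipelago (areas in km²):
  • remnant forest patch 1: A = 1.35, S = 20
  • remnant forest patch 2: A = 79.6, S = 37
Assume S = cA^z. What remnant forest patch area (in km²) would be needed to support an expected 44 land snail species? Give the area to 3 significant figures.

z = ln(37/20) / ln(79.6/1.35) = 0.6152 / 4.0769 = 0.1509
c = 20 / 1.35^0.1509 = 20 / 1.046 = 19.11
A = (44/19.11)^(1/0.1509) ⇒ ln A = ln(2.302)/0.1509 = 5.5253
A = e^5.5253 ≈ 251 km²

251 km²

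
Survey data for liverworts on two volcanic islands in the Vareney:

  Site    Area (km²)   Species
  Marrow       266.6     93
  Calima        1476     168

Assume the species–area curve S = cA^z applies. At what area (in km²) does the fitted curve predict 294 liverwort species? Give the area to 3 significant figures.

z = ln(168/93) / ln(1476/266.6) = 0.5914 / 1.7113 = 0.3456
c = 93 / 266.6^0.3456 = 93 / 6.891 = 13.5
A = (294/13.5)^(1/0.3456) ⇒ ln A = ln(21.78)/0.3456 = 8.9166
A = e^8.9166 ≈ 7454 km²

7450 km²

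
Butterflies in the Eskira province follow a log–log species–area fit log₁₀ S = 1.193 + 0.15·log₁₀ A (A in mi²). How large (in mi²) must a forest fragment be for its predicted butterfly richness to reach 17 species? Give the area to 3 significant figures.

17 = 15.6 × A^0.15  ⇒  A^0.15 = 17/15.6 = 1.09
ln A = ln(1.09) / 0.15 = 0.0862 / 0.15 = 0.5749
A = e^0.5749 ≈ 1.777 mi²

1.78 mi²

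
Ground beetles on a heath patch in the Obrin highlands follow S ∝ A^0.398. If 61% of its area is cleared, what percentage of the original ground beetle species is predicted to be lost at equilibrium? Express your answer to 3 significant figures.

S_new/S_old = (A_new/A_old)^z = 0.39^0.398
= exp(0.398 × ln 0.39) = exp(0.398 × -0.9416) = exp(-0.3748) ≈ 0.6875
Fraction lost = 1 − 0.6875 = 0.3125

31.3%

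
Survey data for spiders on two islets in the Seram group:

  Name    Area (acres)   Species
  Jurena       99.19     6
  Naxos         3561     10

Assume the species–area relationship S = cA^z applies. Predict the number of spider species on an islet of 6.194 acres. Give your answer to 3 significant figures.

4.04

z = ln(10/6) / ln(3561/99.19) = 0.5108 / 3.5808 = 0.1427
c = 6 / 99.19^0.1427 = 6 / 1.927 = 3.114
S₃ = 3.114 × 6.194^0.1427 = 3.114 × 1.297 ≈ 4.039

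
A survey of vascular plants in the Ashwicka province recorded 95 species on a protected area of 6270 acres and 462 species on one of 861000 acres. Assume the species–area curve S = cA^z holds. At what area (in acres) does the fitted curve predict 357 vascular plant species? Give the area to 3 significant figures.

386000 acres

z = ln(462/95) / ln(861000/6270) = 1.5817 / 4.9223 = 0.3213
c = 95 / 6270^0.3213 = 95 / 16.6 = 5.722
A = (357/5.722)^(1/0.3213) ⇒ ln A = ln(62.39)/0.3213 = 12.8635
A = e^12.8635 ≈ 385952 acres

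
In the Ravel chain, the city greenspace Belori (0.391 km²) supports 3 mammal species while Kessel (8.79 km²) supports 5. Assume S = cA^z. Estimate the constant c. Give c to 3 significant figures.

z = ln(S₂/S₁) / ln(A₂/A₁) = ln(5/3) / ln(8.79/0.391) = 0.5108 / 3.1127 = 0.1641
c = S₁ / A₁^z = 3 / 0.391^0.1641 = 3 / 0.8572 = 3.5

3.50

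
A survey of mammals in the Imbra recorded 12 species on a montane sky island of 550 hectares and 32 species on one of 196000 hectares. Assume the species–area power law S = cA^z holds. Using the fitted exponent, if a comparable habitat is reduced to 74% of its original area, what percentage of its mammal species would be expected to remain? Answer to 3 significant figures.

z = ln(32/12) / ln(196000/550) = 0.9808 / 5.8760 = 0.1669
S_new/S_old = (A_new/A_old)^z = 0.74^0.1669 = exp(0.1669 × -0.3011) = 0.951

95.1%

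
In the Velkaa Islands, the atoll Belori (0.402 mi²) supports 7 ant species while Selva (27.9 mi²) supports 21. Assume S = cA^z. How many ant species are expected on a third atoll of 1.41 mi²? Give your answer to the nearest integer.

10

z = ln(21/7) / ln(27.9/0.402) = 1.0986 / 4.2399 = 0.2591
c = 7 / 0.402^0.2591 = 7 / 0.7897 = 8.864
S₃ = 8.864 × 1.41^0.2591 = 8.864 × 1.093 ≈ 9.69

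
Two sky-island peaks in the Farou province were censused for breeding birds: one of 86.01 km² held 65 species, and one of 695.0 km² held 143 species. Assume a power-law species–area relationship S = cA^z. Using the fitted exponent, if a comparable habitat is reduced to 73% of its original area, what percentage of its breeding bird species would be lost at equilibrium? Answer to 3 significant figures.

11.2%

z = ln(143/65) / ln(695/86.01) = 0.7885 / 2.0894 = 0.3774
S_new/S_old = (A_new/A_old)^z = 0.73^0.3774 = exp(0.3774 × -0.3147) = 0.888
Fraction lost = 1 − 0.888 = 0.112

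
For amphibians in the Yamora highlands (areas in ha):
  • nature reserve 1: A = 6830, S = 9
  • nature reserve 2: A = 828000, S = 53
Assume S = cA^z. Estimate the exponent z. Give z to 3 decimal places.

Taking logs: ln S = ln c + z ln A, so z = (ln S₂ − ln S₁)/(ln A₂ − ln A₁).
z = ln(53/9) / ln(828000/6830) = ln(5.889) / ln(121.2) = 1.7731 / 4.7977 = 0.3696

0.370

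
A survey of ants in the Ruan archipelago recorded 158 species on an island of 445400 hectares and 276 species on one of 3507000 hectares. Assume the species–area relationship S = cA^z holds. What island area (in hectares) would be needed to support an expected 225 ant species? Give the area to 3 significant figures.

z = ln(276/158) / ln(3507000/445400) = 0.5578 / 2.0635 = 0.2703
c = 158 / 445400^0.2703 = 158 / 33.65 = 4.696
A = (225/4.696)^(1/0.2703) ⇒ ln A = ln(47.91)/0.2703 = 14.3145
A = e^14.3145 ≈ 1647029 hectares

1650000 hectares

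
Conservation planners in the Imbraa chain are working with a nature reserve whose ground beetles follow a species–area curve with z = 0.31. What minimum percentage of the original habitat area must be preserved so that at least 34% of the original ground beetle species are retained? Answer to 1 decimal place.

Need (A_new/A_old)^0.31 = 0.34, so A_new/A_old = 0.34^(1/0.31) = 0.34^3.226
ln(A_new/A_old) = ln 0.34 / 0.31 = -1.0788 / 0.31 = -3.4800
A_new/A_old = e^-3.4800 ≈ 0.03081

3.1%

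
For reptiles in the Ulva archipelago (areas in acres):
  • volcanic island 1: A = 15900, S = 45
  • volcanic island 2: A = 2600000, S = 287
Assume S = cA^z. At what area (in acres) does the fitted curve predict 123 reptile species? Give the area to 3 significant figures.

253000 acres

z = ln(287/45) / ln(2600000/15900) = 1.8528 / 5.0969 = 0.3635
c = 45 / 15900^0.3635 = 45 / 33.67 = 1.336
A = (123/1.336)^(1/0.3635) ⇒ ln A = ln(92.04)/0.3635 = 12.4402
A = e^12.4402 ≈ 252756 acres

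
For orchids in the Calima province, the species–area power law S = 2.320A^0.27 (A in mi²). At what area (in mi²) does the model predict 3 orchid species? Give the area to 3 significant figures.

2.59 mi²

3 = 2.32 × A^0.27  ⇒  A^0.27 = 3/2.32 = 1.293
ln A = ln(1.293) / 0.27 = 0.2570 / 0.27 = 0.9520
A = e^0.9520 ≈ 2.591 mi²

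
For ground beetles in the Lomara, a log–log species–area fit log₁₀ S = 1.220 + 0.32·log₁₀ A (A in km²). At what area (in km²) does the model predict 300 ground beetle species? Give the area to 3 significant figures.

8480 km²

300 = 16.6 × A^0.32  ⇒  A^0.32 = 300/16.6 = 18.08
ln A = ln(18.08) / 0.32 = 2.8946 / 0.32 = 9.0457
A = e^9.0457 ≈ 8482 km²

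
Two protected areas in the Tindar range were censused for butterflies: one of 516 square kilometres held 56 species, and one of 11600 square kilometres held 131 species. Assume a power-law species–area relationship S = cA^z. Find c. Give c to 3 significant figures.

10.2

z = ln(S₂/S₁) / ln(A₂/A₁) = ln(131/56) / ln(11600/516) = 0.8498 / 3.1127 = 0.2730
c = S₁ / A₁^z = 56 / 516^0.2730 = 56 / 5.503 = 10.18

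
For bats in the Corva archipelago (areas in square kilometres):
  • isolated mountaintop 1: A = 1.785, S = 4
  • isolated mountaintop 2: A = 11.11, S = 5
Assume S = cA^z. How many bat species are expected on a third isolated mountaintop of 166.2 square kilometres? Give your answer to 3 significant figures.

6.96

z = ln(5/4) / ln(11.11/1.785) = 0.2231 / 1.8284 = 0.1220
c = 4 / 1.785^0.1220 = 4 / 1.073 = 3.727
S₃ = 3.727 × 166.2^0.1220 = 3.727 × 1.866 ≈ 6.956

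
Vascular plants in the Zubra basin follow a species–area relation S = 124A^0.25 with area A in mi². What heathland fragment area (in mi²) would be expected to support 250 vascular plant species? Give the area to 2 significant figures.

250 = 124 × A^0.25  ⇒  A^0.25 = 250/124 = 2.016
ln A = ln(2.016) / 0.25 = 0.7012 / 0.25 = 2.8047
A = e^2.8047 ≈ 16.52 mi²

17 mi²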